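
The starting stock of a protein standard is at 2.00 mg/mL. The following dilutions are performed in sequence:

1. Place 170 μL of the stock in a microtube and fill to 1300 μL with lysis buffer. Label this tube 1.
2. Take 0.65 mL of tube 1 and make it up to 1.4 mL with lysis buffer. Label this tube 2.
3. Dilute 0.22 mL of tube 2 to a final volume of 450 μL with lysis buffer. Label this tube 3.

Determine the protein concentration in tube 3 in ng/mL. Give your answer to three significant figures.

Step 1: 170 μL brought to 1300 μL → factor 1300/170 = 7.6471
Step 2: 0.65 mL brought to 1.4 mL → factor 1.4/0.65 = 2.1538
Step 3: 0.22 mL brought to 450 μL → factor 0.45/0.22 = 2.0455
Overall dilution factor = 7.6471 × 2.1538 × 2.0455 = 33.69
Final = 2.00 mg/mL / 33.69 = 0.05937 mg/mL = 5.94 × 10^4 ng/mL

5.94 × 10^4 ng/mL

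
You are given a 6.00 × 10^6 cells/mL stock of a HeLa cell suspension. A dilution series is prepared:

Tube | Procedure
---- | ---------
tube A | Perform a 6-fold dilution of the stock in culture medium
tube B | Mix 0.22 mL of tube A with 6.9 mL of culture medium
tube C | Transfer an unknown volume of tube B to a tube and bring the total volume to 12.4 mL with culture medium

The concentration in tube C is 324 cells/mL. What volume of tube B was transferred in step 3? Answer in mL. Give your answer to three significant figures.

0.130 mL

Step 1: 6-fold → factor 6
Step 2: 0.22 mL + 6.9 mL = 7.12 mL total → factor 7.12/0.22 = 32.364
Step 3: v brought to 12.4 mL → factor = 12.4 mL/v
Product of known-step factors = 194.18
Overall factor = 6.00 × 10^6 cells/mL / (324 cells/mL) = 18519
Step-3 factor = 18519 / 194.18 = 95.367
v = 12.4 mL / 95.367 = 0.130 mL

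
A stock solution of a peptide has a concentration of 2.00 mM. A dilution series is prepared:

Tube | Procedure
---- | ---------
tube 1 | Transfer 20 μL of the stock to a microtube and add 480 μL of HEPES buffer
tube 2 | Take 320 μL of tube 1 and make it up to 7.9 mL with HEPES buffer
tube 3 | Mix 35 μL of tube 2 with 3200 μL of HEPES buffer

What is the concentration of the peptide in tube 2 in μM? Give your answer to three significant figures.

Step 1: 20 μL + 480 μL = 500 μL total → factor 500/20 = 25
Step 2: 320 μL brought to 7.9 mL → factor 7900/320 = 24.688
Dilution factor through tube 2 = 25 × 24.688 = 617.19
[tube 2] = 2.00 mM / 617.19 = 0.003241 mM = 3.24 μM

3.24 μM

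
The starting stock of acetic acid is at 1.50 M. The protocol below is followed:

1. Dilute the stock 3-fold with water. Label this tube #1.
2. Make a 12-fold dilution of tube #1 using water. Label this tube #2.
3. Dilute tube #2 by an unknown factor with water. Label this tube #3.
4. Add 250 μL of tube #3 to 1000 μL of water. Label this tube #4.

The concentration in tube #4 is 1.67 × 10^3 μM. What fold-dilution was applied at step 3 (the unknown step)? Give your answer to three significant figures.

4.99-fold

Step 1: 3-fold → factor 3
Step 2: 12-fold → factor 12
Step 3: unknown factor x
Step 4: 250 μL + 1000 μL = 1250 μL total → factor 1250/250 = 5
Product of known-step factors = 180
Overall factor = 1.50 M / (1.67 × 10^3 μM) = 898.2
x = 898.2 / 180 = 4.99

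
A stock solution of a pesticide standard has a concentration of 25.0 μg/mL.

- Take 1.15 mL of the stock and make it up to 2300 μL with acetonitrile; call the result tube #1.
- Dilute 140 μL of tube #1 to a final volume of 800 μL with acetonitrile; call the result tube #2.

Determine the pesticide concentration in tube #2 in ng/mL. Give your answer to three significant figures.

2.19 × 10^3 ng/mL

Step 1: 1.15 mL brought to 2300 μL → factor 2.3/1.15 = 2
Step 2: 140 μL brought to 800 μL → factor 800/140 = 5.7143
Overall dilution factor = 2 × 5.7143 = 11.429
Final = 25.0 μg/mL / 11.429 = 2.188 μg/mL = 2.19 × 10^3 ng/mL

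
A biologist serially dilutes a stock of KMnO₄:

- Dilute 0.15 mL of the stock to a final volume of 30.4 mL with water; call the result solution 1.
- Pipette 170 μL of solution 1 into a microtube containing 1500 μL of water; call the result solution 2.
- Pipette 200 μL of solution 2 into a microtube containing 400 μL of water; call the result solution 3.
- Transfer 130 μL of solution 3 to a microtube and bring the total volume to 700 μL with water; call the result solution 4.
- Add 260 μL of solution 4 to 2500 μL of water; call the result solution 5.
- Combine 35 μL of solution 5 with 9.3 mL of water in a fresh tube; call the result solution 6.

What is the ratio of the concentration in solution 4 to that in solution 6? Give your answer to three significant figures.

2.83 × 10^3

Step 1: 0.15 mL brought to 30.4 mL → factor 30.4/0.15 = 202.67
Step 2: 170 μL + 1500 μL = 1670 μL total → factor 1670/170 = 9.8235
Step 3: 200 μL + 400 μL = 600 μL total → factor 600/200 = 3
Step 4: 130 μL brought to 700 μL → factor 700/130 = 5.3846
Step 5: 260 μL + 2500 μL = 2760 μL total → factor 2760/260 = 10.615
Step 6: 35 μL + 9.3 mL = 9335 μL total → factor 9335/35 = 266.71
Dilution factor to solution 4 = 32161; to solution 6 = 9.1056 × 10^7
[solution 4]/[solution 6] = (factor to solution 6)/(factor to solution 4) = 9.1056 × 10^7/32161 = 2.83 × 10^3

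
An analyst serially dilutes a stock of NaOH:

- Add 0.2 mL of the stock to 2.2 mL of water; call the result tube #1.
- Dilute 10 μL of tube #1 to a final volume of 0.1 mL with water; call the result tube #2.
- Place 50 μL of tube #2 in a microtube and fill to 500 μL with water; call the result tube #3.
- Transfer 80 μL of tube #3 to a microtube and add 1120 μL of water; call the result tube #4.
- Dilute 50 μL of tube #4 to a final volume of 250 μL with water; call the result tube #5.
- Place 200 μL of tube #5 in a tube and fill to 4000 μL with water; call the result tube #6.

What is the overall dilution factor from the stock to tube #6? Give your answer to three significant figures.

Step 1: 0.2 mL + 2.2 mL = 2.4 mL total → factor 2.4/0.2 = 12
Step 2: 10 μL brought to 0.1 mL → factor 100/10 = 10
Step 3: 50 μL brought to 500 μL → factor 500/50 = 10
Step 4: 80 μL + 1120 μL = 1200 μL total → factor 1200/80 = 15
Step 5: 50 μL brought to 250 μL → factor 250/50 = 5
Step 6: 200 μL brought to 4000 μL → factor 4000/200 = 20
Overall dilution factor = 12 × 10 × 10 × 15 × 5 × 20 = 1.8 × 10^6

1.80 × 10^6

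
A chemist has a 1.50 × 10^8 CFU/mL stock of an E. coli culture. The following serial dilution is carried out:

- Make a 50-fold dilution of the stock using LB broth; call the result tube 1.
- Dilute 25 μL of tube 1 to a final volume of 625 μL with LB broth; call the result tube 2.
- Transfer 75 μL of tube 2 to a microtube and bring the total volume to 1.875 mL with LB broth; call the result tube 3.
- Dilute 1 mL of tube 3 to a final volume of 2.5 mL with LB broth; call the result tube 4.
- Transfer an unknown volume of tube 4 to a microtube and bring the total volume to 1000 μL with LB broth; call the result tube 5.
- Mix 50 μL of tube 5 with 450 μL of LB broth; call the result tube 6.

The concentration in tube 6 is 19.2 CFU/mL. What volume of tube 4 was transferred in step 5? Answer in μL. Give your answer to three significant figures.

100 μL

Step 1: 50-fold → factor 50
Step 2: 25 μL brought to 625 μL → factor 625/25 = 25
Step 3: 75 μL brought to 1.875 mL → factor 1875/75 = 25
Step 4: 1 mL brought to 2.5 mL → factor 2.5/1 = 2.5
Step 5: v brought to 1000 μL → factor = 1000 μL/v
Step 6: 50 μL + 450 μL = 500 μL total → factor 500/50 = 10
Product of known-step factors = 7.8125 × 10^5
Overall factor = 1.50 × 10^8 CFU/mL / (19.2 CFU/mL) = 7.8125 × 10^6
Step-5 factor = 7.8125 × 10^6 / 7.8125 × 10^5 = 10
v = 1000 μL / 10 = 100 μL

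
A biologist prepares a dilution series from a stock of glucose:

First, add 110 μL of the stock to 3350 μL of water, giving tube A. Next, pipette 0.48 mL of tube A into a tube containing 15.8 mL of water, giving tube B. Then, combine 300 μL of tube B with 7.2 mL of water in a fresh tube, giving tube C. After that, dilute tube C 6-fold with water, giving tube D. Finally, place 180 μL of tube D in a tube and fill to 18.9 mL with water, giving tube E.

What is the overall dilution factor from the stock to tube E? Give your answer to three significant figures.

Step 1: 110 μL + 3350 μL = 3460 μL total → factor 3460/110 = 31.455
Step 2: 0.48 mL + 15.8 mL = 16.28 mL total → factor 16.28/0.48 = 33.917
Step 3: 300 μL + 7.2 mL = 7500 μL total → factor 7500/300 = 25
Step 4: 6-fold → factor 6
Step 5: 180 μL brought to 18.9 mL → factor 18900/180 = 105
Overall dilution factor = 31.455 × 33.917 × 25 × 6 × 105 = 1.6803 × 10^7

1.68 × 10^7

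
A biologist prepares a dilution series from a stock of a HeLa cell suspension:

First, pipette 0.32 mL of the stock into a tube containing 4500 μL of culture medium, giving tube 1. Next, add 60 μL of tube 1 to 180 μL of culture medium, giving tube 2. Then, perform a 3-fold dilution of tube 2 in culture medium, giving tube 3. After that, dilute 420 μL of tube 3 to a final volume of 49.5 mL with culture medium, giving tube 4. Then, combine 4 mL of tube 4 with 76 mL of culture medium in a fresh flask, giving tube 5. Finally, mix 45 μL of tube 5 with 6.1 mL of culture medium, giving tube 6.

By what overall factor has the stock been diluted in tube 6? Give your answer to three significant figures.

5.82 × 10^7

Step 1: 0.32 mL + 4500 μL = 4.82 mL total → factor 4.82/0.32 = 15.062
Step 2: 60 μL + 180 μL = 240 μL total → factor 240/60 = 4
Step 3: 3-fold → factor 3
Step 4: 420 μL brought to 49.5 mL → factor 49500/420 = 117.86
Step 5: 4 mL + 76 mL = 80 mL total → factor 80/4 = 20
Step 6: 45 μL + 6.1 mL = 6145 μL total → factor 6145/45 = 136.56
Overall dilution factor = 15.062 × 4 × 3 × 117.86 × 20 × 136.56 = 5.818 × 10^7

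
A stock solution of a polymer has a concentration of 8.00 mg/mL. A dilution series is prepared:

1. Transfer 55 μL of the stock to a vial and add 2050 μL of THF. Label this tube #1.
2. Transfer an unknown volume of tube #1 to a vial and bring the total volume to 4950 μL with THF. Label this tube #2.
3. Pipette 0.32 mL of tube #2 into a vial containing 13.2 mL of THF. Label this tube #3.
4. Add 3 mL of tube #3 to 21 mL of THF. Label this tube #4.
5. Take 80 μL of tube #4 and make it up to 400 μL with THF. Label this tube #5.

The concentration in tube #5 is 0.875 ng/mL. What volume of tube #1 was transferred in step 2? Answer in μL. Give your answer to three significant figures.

35.0 μL

Step 1: 55 μL + 2050 μL = 2105 μL total → factor 2105/55 = 38.273
Step 2: v brought to 4950 μL → factor = 4950 μL/v
Step 3: 0.32 mL + 13.2 mL = 13.52 mL total → factor 13.52/0.32 = 42.25
Step 4: 3 mL + 21 mL = 24 mL total → factor 24/3 = 8
Step 5: 80 μL brought to 400 μL → factor 400/80 = 5
Product of known-step factors = 64681
Overall factor = 8.00 mg/mL / (0.875 ng/mL) = 9.1429 × 10^6
Step-2 factor = 9.1429 × 10^6 / 64681 = 141.35
v = 4950 μL / 141.35 = 35.0 μL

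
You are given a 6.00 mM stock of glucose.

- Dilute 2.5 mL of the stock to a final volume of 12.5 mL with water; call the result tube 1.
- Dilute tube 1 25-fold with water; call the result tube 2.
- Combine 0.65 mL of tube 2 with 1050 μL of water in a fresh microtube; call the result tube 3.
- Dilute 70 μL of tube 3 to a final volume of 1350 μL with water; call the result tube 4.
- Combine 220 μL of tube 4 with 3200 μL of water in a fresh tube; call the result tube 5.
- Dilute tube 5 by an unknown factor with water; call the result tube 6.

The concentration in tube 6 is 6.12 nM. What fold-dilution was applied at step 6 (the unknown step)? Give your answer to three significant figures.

Step 1: 2.5 mL brought to 12.5 mL → factor 12.5/2.5 = 5
Step 2: 25-fold → factor 25
Step 3: 0.65 mL + 1050 μL = 1.7 mL total → factor 1.7/0.65 = 2.6154
Step 4: 70 μL brought to 1350 μL → factor 1350/70 = 19.286
Step 5: 220 μL + 3200 μL = 3420 μL total → factor 3420/220 = 15.545
Step 6: unknown factor x
Product of known-step factors = 98013
Overall factor = 6.00 mM / (6.12 nM) = 9.8039 × 10^5
x = 9.8039 × 10^5 / 98013 = 10.0

10.0-fold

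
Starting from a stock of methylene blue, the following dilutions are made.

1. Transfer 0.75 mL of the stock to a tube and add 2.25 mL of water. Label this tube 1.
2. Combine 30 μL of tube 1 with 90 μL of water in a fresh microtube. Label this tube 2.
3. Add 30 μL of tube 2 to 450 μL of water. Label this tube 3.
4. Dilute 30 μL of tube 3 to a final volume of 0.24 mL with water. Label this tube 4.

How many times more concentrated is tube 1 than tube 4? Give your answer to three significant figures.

512

Step 1: 0.75 mL + 2.25 mL = 3 mL total → factor 3/0.75 = 4
Step 2: 30 μL + 90 μL = 120 μL total → factor 120/30 = 4
Step 3: 30 μL + 450 μL = 480 μL total → factor 480/30 = 16
Step 4: 30 μL brought to 0.24 mL → factor 240/30 = 8
Dilution factor to tube 1 = 4; to tube 4 = 2048
[tube 1]/[tube 4] = (factor to tube 4)/(factor to tube 1) = 2048/4 = 512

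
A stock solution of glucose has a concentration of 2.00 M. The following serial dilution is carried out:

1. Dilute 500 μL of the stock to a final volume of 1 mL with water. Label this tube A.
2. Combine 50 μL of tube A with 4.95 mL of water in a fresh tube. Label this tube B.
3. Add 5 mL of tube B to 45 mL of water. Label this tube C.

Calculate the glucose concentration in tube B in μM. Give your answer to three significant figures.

Step 1: 500 μL brought to 1 mL → factor 1000/500 = 2
Step 2: 50 μL + 4.95 mL = 5000 μL total → factor 5000/50 = 100
Dilution factor through tube B = 2 × 100 = 200
[tube B] = 2.00 M / 200 = 0.01000 M = 1.00 × 10^4 μM

1.00 × 10^4 μM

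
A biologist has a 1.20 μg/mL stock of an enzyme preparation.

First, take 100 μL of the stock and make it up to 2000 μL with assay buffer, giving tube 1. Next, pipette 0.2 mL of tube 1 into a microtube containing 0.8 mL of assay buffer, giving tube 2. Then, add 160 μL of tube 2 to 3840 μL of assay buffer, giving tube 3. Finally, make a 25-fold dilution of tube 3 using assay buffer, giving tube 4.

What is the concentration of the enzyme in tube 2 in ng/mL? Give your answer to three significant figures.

Step 1: 100 μL brought to 2000 μL → factor 2000/100 = 20
Step 2: 0.2 mL + 0.8 mL = 1 mL total → factor 1/0.2 = 5
Dilution factor through tube 2 = 20 × 5 = 100
[tube 2] = 1.20 μg/mL / 100 = 0.01200 μg/mL = 12.0 ng/mL

12.0 ng/mL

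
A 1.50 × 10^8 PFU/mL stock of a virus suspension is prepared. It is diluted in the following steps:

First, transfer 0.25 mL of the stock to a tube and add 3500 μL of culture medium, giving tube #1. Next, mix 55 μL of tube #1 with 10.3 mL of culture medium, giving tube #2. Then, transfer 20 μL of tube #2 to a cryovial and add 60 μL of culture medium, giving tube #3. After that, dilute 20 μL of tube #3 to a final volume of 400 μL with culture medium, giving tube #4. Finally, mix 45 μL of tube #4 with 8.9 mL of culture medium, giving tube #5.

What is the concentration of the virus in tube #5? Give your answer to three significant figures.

3.34 PFU/mL

Step 1: 0.25 mL + 3500 μL = 3.75 mL total → factor 3.75/0.25 = 15
Step 2: 55 μL + 10.3 mL = 10355 μL total → factor 10355/55 = 188.27
Step 3: 20 μL + 60 μL = 80 μL total → factor 80/20 = 4
Step 4: 20 μL brought to 400 μL → factor 400/20 = 20
Step 5: 45 μL + 8.9 mL = 8945 μL total → factor 8945/45 = 198.78
Overall dilution factor = 15 × 188.27 × 4 × 20 × 198.78 = 4.4909 × 10^7
Final = 1.50 × 10^8 PFU/mL / 4.4909 × 10^7 = 3.34 PFU/mL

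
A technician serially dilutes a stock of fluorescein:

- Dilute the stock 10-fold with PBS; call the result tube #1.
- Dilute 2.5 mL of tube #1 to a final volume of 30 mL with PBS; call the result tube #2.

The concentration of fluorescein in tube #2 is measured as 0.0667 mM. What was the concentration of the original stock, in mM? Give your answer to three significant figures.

8.00 mM

Step 1: 10-fold → factor 10
Step 2: 2.5 mL brought to 30 mL → factor 30/2.5 = 12
Overall dilution factor = 10 × 12 = 120
Stock = 0.0667 mM × 120 = 8.00 mM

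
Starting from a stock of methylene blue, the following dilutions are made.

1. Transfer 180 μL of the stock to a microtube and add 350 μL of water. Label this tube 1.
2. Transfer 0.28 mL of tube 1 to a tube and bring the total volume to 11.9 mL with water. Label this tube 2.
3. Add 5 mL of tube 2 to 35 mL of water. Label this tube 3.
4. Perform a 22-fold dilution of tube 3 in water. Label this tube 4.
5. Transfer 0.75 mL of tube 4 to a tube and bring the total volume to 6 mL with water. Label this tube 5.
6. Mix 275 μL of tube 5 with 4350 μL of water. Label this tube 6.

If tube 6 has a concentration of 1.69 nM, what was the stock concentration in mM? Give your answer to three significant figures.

Step 1: 180 μL + 350 μL = 530 μL total → factor 530/180 = 2.9444
Step 2: 0.28 mL brought to 11.9 mL → factor 11.9/0.28 = 42.5
Step 3: 5 mL + 35 mL = 40 mL total → factor 40/5 = 8
Step 4: 22-fold → factor 22
Step 5: 0.75 mL brought to 6 mL → factor 6/0.75 = 8
Step 6: 275 μL + 4350 μL = 4625 μL total → factor 4625/275 = 16.818
Overall dilution factor = 2.9444 × 42.5 × 8 × 22 × 8 × 16.818 = 2.9633 × 10^6
Stock = 1.69 nM × 2.9633 × 10^6 = 5.008 × 10^6 nM = 5.01 mM

5.01 mM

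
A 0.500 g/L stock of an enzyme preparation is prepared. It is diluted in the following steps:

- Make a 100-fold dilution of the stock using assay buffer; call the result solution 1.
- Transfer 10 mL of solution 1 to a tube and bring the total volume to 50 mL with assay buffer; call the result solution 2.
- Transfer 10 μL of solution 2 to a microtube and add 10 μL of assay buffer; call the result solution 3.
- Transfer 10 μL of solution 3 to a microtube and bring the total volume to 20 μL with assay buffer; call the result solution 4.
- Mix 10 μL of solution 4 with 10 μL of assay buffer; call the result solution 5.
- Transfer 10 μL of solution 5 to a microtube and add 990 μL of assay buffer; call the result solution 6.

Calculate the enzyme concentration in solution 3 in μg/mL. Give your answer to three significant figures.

0.500 μg/mL

Step 1: 100-fold → factor 100
Step 2: 10 mL brought to 50 mL → factor 50/10 = 5
Step 3: 10 μL + 10 μL = 20 μL total → factor 20/10 = 2
Dilution factor through solution 3 = 100 × 5 × 2 = 1000
[solution 3] = 0.500 g/L / 1000 = 0.0005000 g/L = 0.500 μg/mL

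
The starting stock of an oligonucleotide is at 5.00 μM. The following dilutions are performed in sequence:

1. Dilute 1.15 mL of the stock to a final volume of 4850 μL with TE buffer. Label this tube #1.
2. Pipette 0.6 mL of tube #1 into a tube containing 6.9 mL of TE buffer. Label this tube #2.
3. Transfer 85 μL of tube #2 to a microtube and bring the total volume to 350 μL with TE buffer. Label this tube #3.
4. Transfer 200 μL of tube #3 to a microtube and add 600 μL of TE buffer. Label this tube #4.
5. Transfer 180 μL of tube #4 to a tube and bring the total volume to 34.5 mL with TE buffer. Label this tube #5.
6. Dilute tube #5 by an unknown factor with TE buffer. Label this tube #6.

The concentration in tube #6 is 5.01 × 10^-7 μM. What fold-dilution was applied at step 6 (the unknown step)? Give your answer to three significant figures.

60.0-fold

Step 1: 1.15 mL brought to 4850 μL → factor 4.85/1.15 = 4.2174
Step 2: 0.6 mL + 6.9 mL = 7.5 mL total → factor 7.5/0.6 = 12.5
Step 3: 85 μL brought to 350 μL → factor 350/85 = 4.1176
Step 4: 200 μL + 600 μL = 800 μL total → factor 800/200 = 4
Step 5: 180 μL brought to 34.5 mL → factor 34500/180 = 191.67
Step 6: unknown factor x
Product of known-step factors = 1.6642 × 10^5
Overall factor = 5.00 μM / (5.01 × 10^-7 μM) = 9.98 × 10^6
x = 9.98 × 10^6 / 1.6642 × 10^5 = 60.0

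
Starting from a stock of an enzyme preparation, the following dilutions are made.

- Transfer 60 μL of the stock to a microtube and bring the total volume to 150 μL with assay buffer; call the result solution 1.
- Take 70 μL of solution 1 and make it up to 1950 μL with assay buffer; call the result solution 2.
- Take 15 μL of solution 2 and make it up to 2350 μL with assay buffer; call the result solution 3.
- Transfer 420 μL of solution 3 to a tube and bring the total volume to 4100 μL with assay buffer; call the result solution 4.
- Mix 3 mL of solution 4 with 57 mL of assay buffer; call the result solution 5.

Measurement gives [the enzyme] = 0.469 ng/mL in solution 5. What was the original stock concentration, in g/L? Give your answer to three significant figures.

Step 1: 60 μL brought to 150 μL → factor 150/60 = 2.5
Step 2: 70 μL brought to 1950 μL → factor 1950/70 = 27.857
Step 3: 15 μL brought to 2350 μL → factor 2350/15 = 156.67
Step 4: 420 μL brought to 4100 μL → factor 4100/420 = 9.7619
Step 5: 3 mL + 57 mL = 60 mL total → factor 60/3 = 20
Overall dilution factor = 2.5 × 27.857 × 156.67 × 9.7619 × 20 = 2.1302 × 10^6
Stock = 0.469 ng/mL × 2.1302 × 10^6 = 9.991 × 10^5 ng/mL = 0.999 g/L

0.999 g/L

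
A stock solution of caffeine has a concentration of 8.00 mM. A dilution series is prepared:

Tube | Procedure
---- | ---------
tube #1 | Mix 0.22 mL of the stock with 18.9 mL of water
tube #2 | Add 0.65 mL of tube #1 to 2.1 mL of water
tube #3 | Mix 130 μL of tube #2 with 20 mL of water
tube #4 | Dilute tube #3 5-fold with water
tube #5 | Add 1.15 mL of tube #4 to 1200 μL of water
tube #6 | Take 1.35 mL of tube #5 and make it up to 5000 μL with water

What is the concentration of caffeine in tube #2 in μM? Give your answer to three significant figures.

Step 1: 0.22 mL + 18.9 mL = 19.12 mL total → factor 19.12/0.22 = 86.909
Step 2: 0.65 mL + 2.1 mL = 2.75 mL total → factor 2.75/0.65 = 4.2308
Dilution factor through tube #2 = 86.909 × 4.2308 = 367.69
[tube #2] = 8.00 mM / 367.69 = 0.02176 mM = 21.8 μM

21.8 μM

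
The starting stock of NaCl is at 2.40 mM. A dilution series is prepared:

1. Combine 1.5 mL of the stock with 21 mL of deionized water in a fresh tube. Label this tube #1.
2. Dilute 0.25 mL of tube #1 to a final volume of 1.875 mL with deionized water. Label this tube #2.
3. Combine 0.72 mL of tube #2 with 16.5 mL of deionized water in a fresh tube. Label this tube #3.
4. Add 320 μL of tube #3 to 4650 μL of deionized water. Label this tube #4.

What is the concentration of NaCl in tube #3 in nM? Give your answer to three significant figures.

892 nM

Step 1: 1.5 mL + 21 mL = 22.5 mL total → factor 22.5/1.5 = 15
Step 2: 0.25 mL brought to 1.875 mL → factor 1.875/0.25 = 7.5
Step 3: 0.72 mL + 16.5 mL = 17.22 mL total → factor 17.22/0.72 = 23.917
Dilution factor through tube #3 = 15 × 7.5 × 23.917 = 2690.6
[tube #3] = 2.40 mM / 2690.6 = 0.0008920 mM = 892 nM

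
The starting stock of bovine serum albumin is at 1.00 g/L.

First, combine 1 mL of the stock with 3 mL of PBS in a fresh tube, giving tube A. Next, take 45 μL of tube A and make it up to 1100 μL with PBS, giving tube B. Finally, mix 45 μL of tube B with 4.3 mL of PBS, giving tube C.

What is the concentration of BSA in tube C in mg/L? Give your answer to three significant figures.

0.106 mg/L

Step 1: 1 mL + 3 mL = 4 mL total → factor 4/1 = 4
Step 2: 45 μL brought to 1100 μL → factor 1100/45 = 24.444
Step 3: 45 μL + 4.3 mL = 4345 μL total → factor 4345/45 = 96.556
Overall dilution factor = 4 × 24.444 × 96.556 = 9441
Final = 1.00 g/L / 9441 = 0.0001059 g/L = 0.106 mg/L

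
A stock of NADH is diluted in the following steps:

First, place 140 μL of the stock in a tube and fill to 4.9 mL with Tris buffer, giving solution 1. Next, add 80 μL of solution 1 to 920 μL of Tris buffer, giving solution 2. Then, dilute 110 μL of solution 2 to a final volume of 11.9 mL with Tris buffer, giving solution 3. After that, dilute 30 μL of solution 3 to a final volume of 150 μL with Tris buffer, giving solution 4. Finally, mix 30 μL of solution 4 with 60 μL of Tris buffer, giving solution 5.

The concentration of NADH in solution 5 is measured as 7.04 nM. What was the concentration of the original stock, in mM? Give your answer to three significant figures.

Step 1: 140 μL brought to 4.9 mL → factor 4900/140 = 35
Step 2: 80 μL + 920 μL = 1000 μL total → factor 1000/80 = 12.5
Step 3: 110 μL brought to 11.9 mL → factor 11900/110 = 108.18
Step 4: 30 μL brought to 150 μL → factor 150/30 = 5
Step 5: 30 μL + 60 μL = 90 μL total → factor 90/30 = 3
Overall dilution factor = 35 × 12.5 × 108.18 × 5 × 3 = 7.0994 × 10^5
Stock = 7.04 nM × 7.0994 × 10^5 = 4.998 × 10^6 nM = 5.00 mM

5.00 mM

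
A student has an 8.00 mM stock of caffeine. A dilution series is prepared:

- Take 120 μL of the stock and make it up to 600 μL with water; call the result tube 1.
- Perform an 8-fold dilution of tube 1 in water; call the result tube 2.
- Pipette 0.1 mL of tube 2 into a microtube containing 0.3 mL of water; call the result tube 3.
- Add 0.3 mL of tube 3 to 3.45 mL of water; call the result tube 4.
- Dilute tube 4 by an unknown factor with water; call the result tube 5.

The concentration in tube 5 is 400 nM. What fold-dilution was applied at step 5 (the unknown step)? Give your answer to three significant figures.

10.0-fold

Step 1: 120 μL brought to 600 μL → factor 600/120 = 5
Step 2: 8-fold → factor 8
Step 3: 0.1 mL + 0.3 mL = 0.4 mL total → factor 0.4/0.1 = 4
Step 4: 0.3 mL + 3.45 mL = 3.75 mL total → factor 3.75/0.3 = 12.5
Step 5: unknown factor x
Product of known-step factors = 2000
Overall factor = 8.00 mM / (400 nM) = 20000
x = 20000 / 2000 = 10.0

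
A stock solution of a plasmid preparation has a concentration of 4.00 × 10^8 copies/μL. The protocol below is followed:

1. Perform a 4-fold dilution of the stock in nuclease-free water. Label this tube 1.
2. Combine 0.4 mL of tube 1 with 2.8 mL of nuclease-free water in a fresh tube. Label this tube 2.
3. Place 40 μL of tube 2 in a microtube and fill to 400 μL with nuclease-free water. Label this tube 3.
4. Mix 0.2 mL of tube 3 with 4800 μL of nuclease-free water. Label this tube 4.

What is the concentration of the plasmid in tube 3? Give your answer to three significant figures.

1.25 × 10^6 copies/μL

Step 1: 4-fold → factor 4
Step 2: 0.4 mL + 2.8 mL = 3.2 mL total → factor 3.2/0.4 = 8
Step 3: 40 μL brought to 400 μL → factor 400/40 = 10
Dilution factor through tube 3 = 4 × 8 × 10 = 320
[tube 3] = 4.00 × 10^8 copies/μL / 320 = 1.25 × 10^6 copies/μL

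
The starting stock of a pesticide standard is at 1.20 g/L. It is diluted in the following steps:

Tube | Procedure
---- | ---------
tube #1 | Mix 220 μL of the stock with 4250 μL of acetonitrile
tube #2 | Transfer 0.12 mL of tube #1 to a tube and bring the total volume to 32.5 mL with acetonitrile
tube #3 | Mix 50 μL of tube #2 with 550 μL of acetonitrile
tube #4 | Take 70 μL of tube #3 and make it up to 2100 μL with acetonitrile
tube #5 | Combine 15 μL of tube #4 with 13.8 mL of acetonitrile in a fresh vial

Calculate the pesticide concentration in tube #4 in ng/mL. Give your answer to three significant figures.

0.606 ng/mL

Step 1: 220 μL + 4250 μL = 4470 μL total → factor 4470/220 = 20.318
Step 2: 0.12 mL brought to 32.5 mL → factor 32.5/0.12 = 270.83
Step 3: 50 μL + 550 μL = 600 μL total → factor 600/50 = 12
Step 4: 70 μL brought to 2100 μL → factor 2100/70 = 30
Dilution factor through tube #4 = 20.318 × 270.83 × 12 × 30 = 1.981 × 10^6
[tube #4] = 1.20 g/L / 1.981 × 10^6 = 6.057 × 10^-7 g/L = 0.606 ng/mL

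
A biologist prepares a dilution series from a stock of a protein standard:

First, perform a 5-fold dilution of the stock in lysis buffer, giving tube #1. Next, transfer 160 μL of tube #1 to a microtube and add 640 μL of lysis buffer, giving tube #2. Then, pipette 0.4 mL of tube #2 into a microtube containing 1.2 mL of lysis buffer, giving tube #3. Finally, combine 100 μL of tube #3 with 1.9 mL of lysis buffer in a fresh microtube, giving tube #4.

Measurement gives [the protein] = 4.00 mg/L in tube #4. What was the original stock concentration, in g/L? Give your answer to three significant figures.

8.00 g/L

Step 1: 5-fold → factor 5
Step 2: 160 μL + 640 μL = 800 μL total → factor 800/160 = 5
Step 3: 0.4 mL + 1.2 mL = 1.6 mL total → factor 1.6/0.4 = 4
Step 4: 100 μL + 1.9 mL = 2000 μL total → factor 2000/100 = 20
Overall dilution factor = 5 × 5 × 4 × 20 = 2000
Stock = 4.00 mg/L × 2000 = 8000 mg/L = 8.00 g/L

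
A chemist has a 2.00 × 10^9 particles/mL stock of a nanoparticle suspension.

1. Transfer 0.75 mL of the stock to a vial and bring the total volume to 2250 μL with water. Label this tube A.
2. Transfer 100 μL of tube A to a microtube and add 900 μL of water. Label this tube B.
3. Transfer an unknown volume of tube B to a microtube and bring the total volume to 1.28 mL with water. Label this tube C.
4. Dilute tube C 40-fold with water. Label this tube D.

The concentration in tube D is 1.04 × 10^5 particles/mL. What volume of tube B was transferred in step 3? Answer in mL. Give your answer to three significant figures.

Step 1: 0.75 mL brought to 2250 μL → factor 2.25/0.75 = 3
Step 2: 100 μL + 900 μL = 1000 μL total → factor 1000/100 = 10
Step 3: v brought to 1.28 mL → factor = 1.28 mL/v
Step 4: 40-fold → factor 40
Product of known-step factors = 1200
Overall factor = 2.00 × 10^9 particles/mL / (1.04 × 10^5 particles/mL) = 19231
Step-3 factor = 19231 / 1200 = 16.026
v = 1.28 mL / 16.026 = 0.0799 mL

0.0799 mL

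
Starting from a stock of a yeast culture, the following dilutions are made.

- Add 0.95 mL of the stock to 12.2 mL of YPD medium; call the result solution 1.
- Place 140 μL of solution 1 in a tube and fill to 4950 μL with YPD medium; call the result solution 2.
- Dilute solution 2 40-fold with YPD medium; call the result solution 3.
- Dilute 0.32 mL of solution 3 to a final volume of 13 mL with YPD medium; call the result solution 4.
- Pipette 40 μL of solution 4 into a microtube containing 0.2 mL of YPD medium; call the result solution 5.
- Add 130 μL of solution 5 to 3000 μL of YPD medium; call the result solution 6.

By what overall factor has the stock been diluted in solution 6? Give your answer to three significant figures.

1.15 × 10^8

Step 1: 0.95 mL + 12.2 mL = 13.15 mL total → factor 13.15/0.95 = 13.842
Step 2: 140 μL brought to 4950 μL → factor 4950/140 = 35.357
Step 3: 40-fold → factor 40
Step 4: 0.32 mL brought to 13 mL → factor 13/0.32 = 40.625
Step 5: 40 μL + 0.2 mL = 240 μL total → factor 240/40 = 6
Step 6: 130 μL + 3000 μL = 3130 μL total → factor 3130/130 = 24.077
Overall dilution factor = 13.842 × 35.357 × 40 × 40.625 × 6 × 24.077 = 1.1489 × 10^8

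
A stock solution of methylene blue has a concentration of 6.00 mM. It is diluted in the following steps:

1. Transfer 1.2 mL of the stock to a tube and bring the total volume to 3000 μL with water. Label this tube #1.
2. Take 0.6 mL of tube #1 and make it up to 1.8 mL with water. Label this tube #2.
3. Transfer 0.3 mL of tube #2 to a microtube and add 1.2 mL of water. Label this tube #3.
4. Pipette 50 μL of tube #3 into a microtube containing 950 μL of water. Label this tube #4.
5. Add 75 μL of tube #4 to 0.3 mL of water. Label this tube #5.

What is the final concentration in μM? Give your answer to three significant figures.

1.60 μM

Step 1: 1.2 mL brought to 3000 μL → factor 3/1.2 = 2.5
Step 2: 0.6 mL brought to 1.8 mL → factor 1.8/0.6 = 3
Step 3: 0.3 mL + 1.2 mL = 1.5 mL total → factor 1.5/0.3 = 5
Step 4: 50 μL + 950 μL = 1000 μL total → factor 1000/50 = 20
Step 5: 75 μL + 0.3 mL = 375 μL total → factor 375/75 = 5
Overall dilution factor = 2.5 × 3 × 5 × 20 × 5 = 3750
Final = 6.00 mM / 3750 = 0.001600 mM = 1.60 μM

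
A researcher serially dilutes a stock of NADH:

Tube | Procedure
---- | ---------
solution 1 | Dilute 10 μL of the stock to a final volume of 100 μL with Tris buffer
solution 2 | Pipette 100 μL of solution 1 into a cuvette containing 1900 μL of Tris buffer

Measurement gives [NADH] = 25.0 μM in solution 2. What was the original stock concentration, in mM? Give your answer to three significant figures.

5.00 mM

Step 1: 10 μL brought to 100 μL → factor 100/10 = 10
Step 2: 100 μL + 1900 μL = 2000 μL total → factor 2000/100 = 20
Overall dilution factor = 10 × 20 = 200
Stock = 25.0 μM × 200 = 5000 μM = 5.00 mM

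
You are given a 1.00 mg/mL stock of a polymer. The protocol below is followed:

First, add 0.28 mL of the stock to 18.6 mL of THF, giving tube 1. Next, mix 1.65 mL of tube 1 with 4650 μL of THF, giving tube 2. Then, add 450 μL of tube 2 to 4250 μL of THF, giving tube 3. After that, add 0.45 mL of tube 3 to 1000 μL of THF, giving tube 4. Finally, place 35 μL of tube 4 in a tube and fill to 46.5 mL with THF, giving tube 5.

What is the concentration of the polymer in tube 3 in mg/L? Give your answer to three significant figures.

0.372 mg/L

Step 1: 0.28 mL + 18.6 mL = 18.88 mL total → factor 18.88/0.28 = 67.429
Step 2: 1.65 mL + 4650 μL = 6.3 mL total → factor 6.3/1.65 = 3.8182
Step 3: 450 μL + 4250 μL = 4700 μL total → factor 4700/450 = 10.444
Dilution factor through tube 3 = 67.429 × 3.8182 × 10.444 = 2689
[tube 3] = 1.00 mg/mL / 2689 = 0.0003719 mg/mL = 0.372 mg/L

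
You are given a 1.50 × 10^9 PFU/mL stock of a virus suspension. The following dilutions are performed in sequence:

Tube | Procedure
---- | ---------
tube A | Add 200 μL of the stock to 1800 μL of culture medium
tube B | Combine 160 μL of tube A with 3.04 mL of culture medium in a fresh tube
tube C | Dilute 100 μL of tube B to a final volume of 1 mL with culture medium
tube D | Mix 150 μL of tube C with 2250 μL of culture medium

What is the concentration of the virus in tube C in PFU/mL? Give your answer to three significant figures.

7.50 × 10^5 PFU/mL

Step 1: 200 μL + 1800 μL = 2000 μL total → factor 2000/200 = 10
Step 2: 160 μL + 3.04 mL = 3200 μL total → factor 3200/160 = 20
Step 3: 100 μL brought to 1 mL → factor 1000/100 = 10
Dilution factor through tube C = 10 × 20 × 10 = 2000
[tube C] = 1.50 × 10^9 PFU/mL / 2000 = 7.50 × 10^5 PFU/mL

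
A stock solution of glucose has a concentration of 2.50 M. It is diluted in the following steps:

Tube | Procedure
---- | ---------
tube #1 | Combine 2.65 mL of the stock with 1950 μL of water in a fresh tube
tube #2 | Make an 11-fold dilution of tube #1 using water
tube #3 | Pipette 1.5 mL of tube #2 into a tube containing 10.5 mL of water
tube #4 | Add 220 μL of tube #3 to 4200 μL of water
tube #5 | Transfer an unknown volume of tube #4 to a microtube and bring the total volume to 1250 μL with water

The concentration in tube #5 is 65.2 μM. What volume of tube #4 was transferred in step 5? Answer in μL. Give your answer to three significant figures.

100 μL

Step 1: 2.65 mL + 1950 μL = 4.6 mL total → factor 4.6/2.65 = 1.7358
Step 2: 11-fold → factor 11
Step 3: 1.5 mL + 10.5 mL = 12 mL total → factor 12/1.5 = 8
Step 4: 220 μL + 4200 μL = 4420 μL total → factor 4420/220 = 20.091
Step 5: v brought to 1250 μL → factor = 1250 μL/v
Product of known-step factors = 3069
Overall factor = 2.50 M / (65.2 μM) = 38344
Step-5 factor = 38344 / 3069 = 12.494
v = 1250 μL / 12.494 = 100 μL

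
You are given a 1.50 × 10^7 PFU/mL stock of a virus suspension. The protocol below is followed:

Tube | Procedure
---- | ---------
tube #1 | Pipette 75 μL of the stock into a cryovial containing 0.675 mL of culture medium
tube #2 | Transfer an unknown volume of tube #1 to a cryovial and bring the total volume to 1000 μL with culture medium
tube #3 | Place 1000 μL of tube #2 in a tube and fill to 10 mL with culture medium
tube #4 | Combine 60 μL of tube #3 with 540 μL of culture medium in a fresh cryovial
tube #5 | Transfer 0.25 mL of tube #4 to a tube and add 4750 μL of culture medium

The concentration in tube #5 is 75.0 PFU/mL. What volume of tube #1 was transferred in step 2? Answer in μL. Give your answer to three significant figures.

100 μL

Step 1: 75 μL + 0.675 mL = 750 μL total → factor 750/75 = 10
Step 2: v brought to 1000 μL → factor = 1000 μL/v
Step 3: 1000 μL brought to 10 mL → factor 10000/1000 = 10
Step 4: 60 μL + 540 μL = 600 μL total → factor 600/60 = 10
Step 5: 0.25 mL + 4750 μL = 5 mL total → factor 5/0.25 = 20
Product of known-step factors = 20000
Overall factor = 1.50 × 10^7 PFU/mL / (75.0 PFU/mL) = 2 × 10^5
Step-2 factor = 2 × 10^5 / 20000 = 10
v = 1000 μL / 10 = 100 μL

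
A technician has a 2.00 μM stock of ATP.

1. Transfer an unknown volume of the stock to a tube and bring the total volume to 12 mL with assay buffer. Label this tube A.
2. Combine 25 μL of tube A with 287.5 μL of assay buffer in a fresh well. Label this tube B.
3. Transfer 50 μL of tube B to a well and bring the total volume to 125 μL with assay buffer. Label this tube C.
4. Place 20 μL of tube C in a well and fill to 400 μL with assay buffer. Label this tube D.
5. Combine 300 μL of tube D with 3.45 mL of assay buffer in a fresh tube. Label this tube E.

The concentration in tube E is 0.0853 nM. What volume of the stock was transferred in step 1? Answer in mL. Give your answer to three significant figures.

Step 1: v brought to 12 mL → factor = 12 mL/v
Step 2: 25 μL + 287.5 μL = 312.5 μL total → factor 312.5/25 = 12.5
Step 3: 50 μL brought to 125 μL → factor 125/50 = 2.5
Step 4: 20 μL brought to 400 μL → factor 400/20 = 20
Step 5: 300 μL + 3.45 mL = 3750 μL total → factor 3750/300 = 12.5
Product of known-step factors = 7812.5
Overall factor = 2.00 μM / (0.0853 nM) = 23447
Step-1 factor = 23447 / 7812.5 = 3.0012
v = 12 mL / 3.0012 = 4.00 mL

4.00 mL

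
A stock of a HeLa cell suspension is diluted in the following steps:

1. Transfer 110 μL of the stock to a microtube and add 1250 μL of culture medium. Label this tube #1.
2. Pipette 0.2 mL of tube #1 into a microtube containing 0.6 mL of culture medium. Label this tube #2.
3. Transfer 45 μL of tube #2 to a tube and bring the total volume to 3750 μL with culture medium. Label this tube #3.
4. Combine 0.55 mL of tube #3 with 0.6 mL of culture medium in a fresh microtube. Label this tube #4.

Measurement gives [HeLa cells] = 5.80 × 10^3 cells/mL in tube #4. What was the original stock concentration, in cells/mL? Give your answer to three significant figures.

Step 1: 110 μL + 1250 μL = 1360 μL total → factor 1360/110 = 12.364
Step 2: 0.2 mL + 0.6 mL = 0.8 mL total → factor 0.8/0.2 = 4
Step 3: 45 μL brought to 3750 μL → factor 3750/45 = 83.333
Step 4: 0.55 mL + 0.6 mL = 1.15 mL total → factor 1.15/0.55 = 2.0909
Overall dilution factor = 12.364 × 4 × 83.333 × 2.0909 = 8617.1
Stock = 5.80 × 10^3 cells/mL × 8617.1 = 5.00 × 10^7 cells/mL

5.00 × 10^7 cells/mL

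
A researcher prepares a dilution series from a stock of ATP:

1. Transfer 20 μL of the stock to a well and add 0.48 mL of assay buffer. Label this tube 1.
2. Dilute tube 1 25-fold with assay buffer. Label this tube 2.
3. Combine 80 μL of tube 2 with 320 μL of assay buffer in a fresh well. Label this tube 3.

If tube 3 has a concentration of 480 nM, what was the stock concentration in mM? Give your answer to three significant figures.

1.50 mM

Step 1: 20 μL + 0.48 mL = 500 μL total → factor 500/20 = 25
Step 2: 25-fold → factor 25
Step 3: 80 μL + 320 μL = 400 μL total → factor 400/80 = 5
Overall dilution factor = 25 × 25 × 5 = 3125
Stock = 480 nM × 3125 = 1.500 × 10^6 nM = 1.50 mM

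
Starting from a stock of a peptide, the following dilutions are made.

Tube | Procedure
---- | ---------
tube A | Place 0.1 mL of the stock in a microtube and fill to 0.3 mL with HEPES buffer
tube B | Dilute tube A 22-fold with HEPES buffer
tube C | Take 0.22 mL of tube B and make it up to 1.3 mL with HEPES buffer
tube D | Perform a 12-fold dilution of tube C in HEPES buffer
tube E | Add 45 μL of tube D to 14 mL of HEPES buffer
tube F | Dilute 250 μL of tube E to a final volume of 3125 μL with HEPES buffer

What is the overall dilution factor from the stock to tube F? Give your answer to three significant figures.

Step 1: 0.1 mL brought to 0.3 mL → factor 0.3/0.1 = 3
Step 2: 22-fold → factor 22
Step 3: 0.22 mL brought to 1.3 mL → factor 1.3/0.22 = 5.9091
Step 4: 12-fold → factor 12
Step 5: 45 μL + 14 mL = 14045 μL total → factor 14045/45 = 312.11
Step 6: 250 μL brought to 3125 μL → factor 3125/250 = 12.5
Overall dilution factor = 3 × 22 × 5.9091 × 12 × 312.11 × 12.5 = 1.8258 × 10^7

1.83 × 10^7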